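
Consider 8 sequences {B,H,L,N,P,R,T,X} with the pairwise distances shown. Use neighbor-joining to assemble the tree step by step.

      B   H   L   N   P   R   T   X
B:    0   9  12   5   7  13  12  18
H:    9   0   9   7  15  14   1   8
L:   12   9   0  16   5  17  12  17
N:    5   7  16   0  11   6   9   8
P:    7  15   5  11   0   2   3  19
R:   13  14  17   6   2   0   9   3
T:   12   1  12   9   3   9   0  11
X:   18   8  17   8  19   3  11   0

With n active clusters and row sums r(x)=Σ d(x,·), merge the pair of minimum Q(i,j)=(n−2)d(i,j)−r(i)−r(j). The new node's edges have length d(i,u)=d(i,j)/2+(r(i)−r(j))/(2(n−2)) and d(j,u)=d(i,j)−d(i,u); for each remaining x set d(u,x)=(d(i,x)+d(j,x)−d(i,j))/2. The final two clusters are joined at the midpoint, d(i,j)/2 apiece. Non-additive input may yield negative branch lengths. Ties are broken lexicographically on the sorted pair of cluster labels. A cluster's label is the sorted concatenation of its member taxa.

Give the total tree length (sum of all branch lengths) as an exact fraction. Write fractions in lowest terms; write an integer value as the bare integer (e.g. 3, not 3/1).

iteration 1: select R,X (d=3, Q=-130); attach at lengths (-1/6, 19/6); label the merged cluster RX
  updated: d(B,RX)=14, d(H,RX)=19/2, d(L,RX)=31/2, d(N,RX)=11/2, d(P,RX)=9, d(RX,T)=17/2
iteration 2: select L,P (d=5, Q=-189/2); attach at lengths (89/20, 11/20); label the merged cluster LP
  updated: d(B,LP)=7, d(H,LP)=19/2, d(LP,N)=11, d(LP,RX)=39/4, d(LP,T)=5
iteration 3: select H,T (d=1, Q=-135/2); attach at lengths (9/16, 7/16); label the merged cluster HT
  updated: d(B,HT)=10, d(HT,LP)=27/4, d(HT,N)=15/2, d(HT,RX)=17/2
iteration 4: select N,RX (d=11/2, Q=-201/4); attach at lengths (31/24, 101/24); label the merged cluster NRX
  updated: d(B,NRX)=27/4, d(HT,NRX)=21/4, d(LP,NRX)=61/8
iteration 5: select B,LP (d=7, Q=-249/8); attach at lengths (131/32, 93/32); label the merged cluster BLP
  updated: d(BLP,HT)=39/8, d(BLP,NRX)=59/16
iteration 6: select BLP,HT (d=39/8, Q=-221/16); attach at lengths (53/32, 103/32); label the merged cluster BHLPT
  updated: d(BHLPT,NRX)=65/32
iteration 7: select BHLPT,NRX (d=65/32); attach at lengths (65/64, 65/64); label the merged cluster BHLNPRTX
final tree: (((B:131/32,(L:89/20,P:11/20):93/32):53/32,(H:9/16,T:7/16):103/32):65/64,(N:31/24,(R:-1/6,X:19/6):101/24):65/64)
total length: 909/32

909/32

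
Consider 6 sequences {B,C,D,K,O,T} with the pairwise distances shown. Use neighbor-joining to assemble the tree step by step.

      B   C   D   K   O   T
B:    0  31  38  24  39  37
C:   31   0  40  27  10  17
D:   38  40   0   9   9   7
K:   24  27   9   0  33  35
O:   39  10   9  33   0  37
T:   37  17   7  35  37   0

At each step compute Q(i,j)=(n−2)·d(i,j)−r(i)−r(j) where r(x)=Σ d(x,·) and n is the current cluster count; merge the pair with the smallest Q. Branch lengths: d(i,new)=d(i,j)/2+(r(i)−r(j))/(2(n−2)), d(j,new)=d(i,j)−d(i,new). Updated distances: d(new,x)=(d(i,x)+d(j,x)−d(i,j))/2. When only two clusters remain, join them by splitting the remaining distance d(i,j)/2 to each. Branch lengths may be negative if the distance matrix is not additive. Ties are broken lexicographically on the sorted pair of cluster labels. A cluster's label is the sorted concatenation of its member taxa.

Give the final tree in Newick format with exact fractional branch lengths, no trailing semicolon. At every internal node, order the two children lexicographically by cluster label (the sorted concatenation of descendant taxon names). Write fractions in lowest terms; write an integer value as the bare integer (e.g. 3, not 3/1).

(((B:137/8,K:55/8):25/4,(C:37/8,O:43/8):37/4):4,(D:-13/12,T:97/12):4)

step 1: merge (C,O) at d=10, Q=-213; branch lengths C→37/8, O→43/8; new cluster CO
  updated: d(B,CO)=30, d(CO,D)=39/2, d(CO,K)=25, d(CO,T)=22
step 2: merge (D,T) at d=7, Q=-307/2; branch lengths D→-13/12, T→97/12; new cluster DT
  updated: d(B,DT)=34, d(CO,DT)=69/4, d(DT,K)=37/2
step 3: merge (B,K) at d=24, Q=-215/2; branch lengths B→137/8, K→55/8; new cluster BK
  updated: d(BK,CO)=31/2, d(BK,DT)=57/4
step 4: merge (BK,CO) at d=31/2, Q=-47; branch lengths BK→25/4, CO→37/4; new cluster BCKO
  updated: d(BCKO,DT)=8
step 5: merge (BCKO,DT) at d=8; branch lengths BCKO→4, DT→4; new cluster BCDKOT
final tree: (((B:137/8,K:55/8):25/4,(C:37/8,O:43/8):37/4):4,(D:-13/12,T:97/12):4)
total length: 129/2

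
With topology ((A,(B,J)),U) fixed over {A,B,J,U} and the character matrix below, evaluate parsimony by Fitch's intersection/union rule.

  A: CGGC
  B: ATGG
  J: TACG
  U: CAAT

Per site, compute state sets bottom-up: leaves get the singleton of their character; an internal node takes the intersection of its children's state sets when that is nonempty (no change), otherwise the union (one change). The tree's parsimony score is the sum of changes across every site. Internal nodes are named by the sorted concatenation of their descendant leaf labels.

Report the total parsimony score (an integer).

8

site 0, node BJ: B={A} ∪ J={T} → {A,T} (+1)
site 0, node ABJ: A={C} ∪ BJ={A,T} → {A,C,T} (+1)
site 0, node ABJU: ABJ={A,C,T} ∩ U={C} → {C} (+0)
site 1, node BJ: B={T} ∪ J={A} → {A,T} (+1)
site 1, node ABJ: A={G} ∪ BJ={A,T} → {A,G,T} (+1)
site 1, node ABJU: ABJ={A,G,T} ∩ U={A} → {A} (+0)
site 2, node BJ: B={G} ∪ J={C} → {C,G} (+1)
site 2, node ABJ: A={G} ∩ BJ={C,G} → {G} (+0)
site 2, node ABJU: ABJ={G} ∪ U={A} → {A,G} (+1)
site 3, node BJ: B={G} ∩ J={G} → {G} (+0)
site 3, node ABJ: A={C} ∪ BJ={G} → {C,G} (+1)
site 3, node ABJU: ABJ={C,G} ∪ U={T} → {C,G,T} (+1)
per-site changes: [2, 2, 2, 2]; total = 8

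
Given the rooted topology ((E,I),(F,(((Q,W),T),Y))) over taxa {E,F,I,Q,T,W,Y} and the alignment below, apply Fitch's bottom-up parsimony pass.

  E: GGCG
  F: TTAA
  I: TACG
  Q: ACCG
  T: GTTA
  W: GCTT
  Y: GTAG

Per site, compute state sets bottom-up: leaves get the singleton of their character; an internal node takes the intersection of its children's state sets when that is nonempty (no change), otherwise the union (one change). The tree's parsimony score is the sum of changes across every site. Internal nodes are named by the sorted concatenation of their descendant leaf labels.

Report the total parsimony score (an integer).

EI@0: {G} ∪ {T} = {G,T} (union, +1)
QW@0: {A} ∪ {G} = {A,G} (union, +1)
QTW@0: {A,G} ∩ {G} = {G} (intersection, +0)
QTWY@0: {G} ∩ {G} = {G} (intersection, +0)
FQTWY@0: {T} ∪ {G} = {G,T} (union, +1)
EFIQTWY@0: {G,T} ∩ {G,T} = {G,T} (intersection, +0)
EI@1: {G} ∪ {A} = {A,G} (union, +1)
QW@1: {C} ∩ {C} = {C} (intersection, +0)
QTW@1: {C} ∪ {T} = {C,T} (union, +1)
QTWY@1: {C,T} ∩ {T} = {T} (intersection, +0)
FQTWY@1: {T} ∩ {T} = {T} (intersection, +0)
EFIQTWY@1: {A,G} ∪ {T} = {A,G,T} (union, +1)
EI@2: {C} ∩ {C} = {C} (intersection, +0)
QW@2: {C} ∪ {T} = {C,T} (union, +1)
QTW@2: {C,T} ∩ {T} = {T} (intersection, +0)
QTWY@2: {T} ∪ {A} = {A,T} (union, +1)
FQTWY@2: {A} ∩ {A,T} = {A} (intersection, +0)
EFIQTWY@2: {C} ∪ {A} = {A,C} (union, +1)
EI@3: {G} ∩ {G} = {G} (intersection, +0)
QW@3: {G} ∪ {T} = {G,T} (union, +1)
QTW@3: {G,T} ∪ {A} = {A,G,T} (union, +1)
QTWY@3: {A,G,T} ∩ {G} = {G} (intersection, +0)
FQTWY@3: {A} ∪ {G} = {A,G} (union, +1)
EFIQTWY@3: {G} ∩ {A,G} = {G} (intersection, +0)
per-site changes: [3, 3, 3, 3]; total = 12

12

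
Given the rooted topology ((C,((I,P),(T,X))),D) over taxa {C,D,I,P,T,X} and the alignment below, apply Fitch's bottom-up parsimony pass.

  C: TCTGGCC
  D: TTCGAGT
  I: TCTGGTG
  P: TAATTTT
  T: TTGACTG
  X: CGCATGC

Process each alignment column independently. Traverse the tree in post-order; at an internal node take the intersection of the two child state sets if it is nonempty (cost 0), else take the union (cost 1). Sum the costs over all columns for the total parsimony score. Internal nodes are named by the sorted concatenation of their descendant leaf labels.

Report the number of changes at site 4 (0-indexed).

4

IP@0: {T} ∩ {T} = {T} (intersection, +0)
TX@0: {T} ∪ {C} = {C,T} (union, +1)
IPTX@0: {T} ∩ {C,T} = {T} (intersection, +0)
CIPTX@0: {T} ∩ {T} = {T} (intersection, +0)
CDIPTX@0: {T} ∩ {T} = {T} (intersection, +0)
IP@1: {C} ∪ {A} = {A,C} (union, +1)
TX@1: {T} ∪ {G} = {G,T} (union, +1)
IPTX@1: {A,C} ∪ {G,T} = {A,C,G,T} (union, +1)
CIPTX@1: {C} ∩ {A,C,G,T} = {C} (intersection, +0)
CDIPTX@1: {C} ∪ {T} = {C,T} (union, +1)
IP@2: {T} ∪ {A} = {A,T} (union, +1)
TX@2: {G} ∪ {C} = {C,G} (union, +1)
IPTX@2: {A,T} ∪ {C,G} = {A,C,G,T} (union, +1)
CIPTX@2: {T} ∩ {A,C,G,T} = {T} (intersection, +0)
CDIPTX@2: {T} ∪ {C} = {C,T} (union, +1)
IP@3: {G} ∪ {T} = {G,T} (union, +1)
TX@3: {A} ∩ {A} = {A} (intersection, +0)
IPTX@3: {G,T} ∪ {A} = {A,G,T} (union, +1)
CIPTX@3: {G} ∩ {A,G,T} = {G} (intersection, +0)
CDIPTX@3: {G} ∩ {G} = {G} (intersection, +0)
IP@4: {G} ∪ {T} = {G,T} (union, +1)
TX@4: {C} ∪ {T} = {C,T} (union, +1)
IPTX@4: {G,T} ∩ {C,T} = {T} (intersection, +0)
CIPTX@4: {G} ∪ {T} = {G,T} (union, +1)
CDIPTX@4: {G,T} ∪ {A} = {A,G,T} (union, +1)
IP@5: {T} ∩ {T} = {T} (intersection, +0)
TX@5: {T} ∪ {G} = {G,T} (union, +1)
IPTX@5: {T} ∩ {G,T} = {T} (intersection, +0)
CIPTX@5: {C} ∪ {T} = {C,T} (union, +1)
CDIPTX@5: {C,T} ∪ {G} = {C,G,T} (union, +1)
IP@6: {G} ∪ {T} = {G,T} (union, +1)
TX@6: {G} ∪ {C} = {C,G} (union, +1)
IPTX@6: {G,T} ∩ {C,G} = {G} (intersection, +0)
CIPTX@6: {C} ∪ {G} = {C,G} (union, +1)
CDIPTX@6: {C,G} ∪ {T} = {C,G,T} (union, +1)
per-site changes: [1, 4, 4, 2, 4, 3, 4]; total = 22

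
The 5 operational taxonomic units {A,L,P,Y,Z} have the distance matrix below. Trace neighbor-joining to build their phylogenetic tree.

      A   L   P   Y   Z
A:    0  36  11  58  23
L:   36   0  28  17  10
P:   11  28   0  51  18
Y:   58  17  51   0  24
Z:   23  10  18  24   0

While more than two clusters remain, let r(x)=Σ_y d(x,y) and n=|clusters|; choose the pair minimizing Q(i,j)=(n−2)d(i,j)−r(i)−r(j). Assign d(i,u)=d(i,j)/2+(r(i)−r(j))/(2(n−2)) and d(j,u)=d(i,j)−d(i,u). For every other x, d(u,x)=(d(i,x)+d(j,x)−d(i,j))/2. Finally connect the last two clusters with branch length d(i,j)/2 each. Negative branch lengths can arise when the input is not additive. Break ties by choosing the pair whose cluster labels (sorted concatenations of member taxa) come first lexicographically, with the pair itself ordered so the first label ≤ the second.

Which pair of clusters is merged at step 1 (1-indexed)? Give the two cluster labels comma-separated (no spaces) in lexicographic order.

A,P

iteration 1: select A,P (d=11, Q=-203); attach at lengths (53/6, 13/6); label the merged cluster AP
  updated: d(AP,L)=53/2, d(AP,Y)=49, d(AP,Z)=15
iteration 2: select AP,Z (d=15, Q=-219/2); attach at lengths (143/8, -23/8); label the merged cluster APZ
  updated: d(APZ,L)=43/4, d(APZ,Y)=29
iteration 3: select APZ,L (d=43/4, Q=-227/4); attach at lengths (91/8, -5/8); label the merged cluster ALPZ
  updated: d(ALPZ,Y)=141/8
iteration 4: select ALPZ,Y (d=141/8); attach at lengths (141/16, 141/16); label the merged cluster ALPYZ
final tree: ((((A:53/6,P:13/6):143/8,Z:-23/8):91/8,L:-5/8):141/16,Y:141/16)
total length: 435/8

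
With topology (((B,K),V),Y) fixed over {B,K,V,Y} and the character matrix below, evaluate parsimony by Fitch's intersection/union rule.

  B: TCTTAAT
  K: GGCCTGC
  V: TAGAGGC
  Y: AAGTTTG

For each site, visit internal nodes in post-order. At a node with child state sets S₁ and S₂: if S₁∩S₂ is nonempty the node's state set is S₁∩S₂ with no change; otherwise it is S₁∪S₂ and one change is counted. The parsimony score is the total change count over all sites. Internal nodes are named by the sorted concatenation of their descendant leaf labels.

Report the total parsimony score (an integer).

14

BK@0: {T} ∪ {G} = {G,T} (union, +1)
BKV@0: {G,T} ∩ {T} = {T} (intersection, +0)
BKVY@0: {T} ∪ {A} = {A,T} (union, +1)
BK@1: {C} ∪ {G} = {C,G} (union, +1)
BKV@1: {C,G} ∪ {A} = {A,C,G} (union, +1)
BKVY@1: {A,C,G} ∩ {A} = {A} (intersection, +0)
BK@2: {T} ∪ {C} = {C,T} (union, +1)
BKV@2: {C,T} ∪ {G} = {C,G,T} (union, +1)
BKVY@2: {C,G,T} ∩ {G} = {G} (intersection, +0)
BK@3: {T} ∪ {C} = {C,T} (union, +1)
BKV@3: {C,T} ∪ {A} = {A,C,T} (union, +1)
BKVY@3: {A,C,T} ∩ {T} = {T} (intersection, +0)
BK@4: {A} ∪ {T} = {A,T} (union, +1)
BKV@4: {A,T} ∪ {G} = {A,G,T} (union, +1)
BKVY@4: {A,G,T} ∩ {T} = {T} (intersection, +0)
BK@5: {A} ∪ {G} = {A,G} (union, +1)
BKV@5: {A,G} ∩ {G} = {G} (intersection, +0)
BKVY@5: {G} ∪ {T} = {G,T} (union, +1)
BK@6: {T} ∪ {C} = {C,T} (union, +1)
BKV@6: {C,T} ∩ {C} = {C} (intersection, +0)
BKVY@6: {C} ∪ {G} = {C,G} (union, +1)
per-site changes: [2, 2, 2, 2, 2, 2, 2]; total = 14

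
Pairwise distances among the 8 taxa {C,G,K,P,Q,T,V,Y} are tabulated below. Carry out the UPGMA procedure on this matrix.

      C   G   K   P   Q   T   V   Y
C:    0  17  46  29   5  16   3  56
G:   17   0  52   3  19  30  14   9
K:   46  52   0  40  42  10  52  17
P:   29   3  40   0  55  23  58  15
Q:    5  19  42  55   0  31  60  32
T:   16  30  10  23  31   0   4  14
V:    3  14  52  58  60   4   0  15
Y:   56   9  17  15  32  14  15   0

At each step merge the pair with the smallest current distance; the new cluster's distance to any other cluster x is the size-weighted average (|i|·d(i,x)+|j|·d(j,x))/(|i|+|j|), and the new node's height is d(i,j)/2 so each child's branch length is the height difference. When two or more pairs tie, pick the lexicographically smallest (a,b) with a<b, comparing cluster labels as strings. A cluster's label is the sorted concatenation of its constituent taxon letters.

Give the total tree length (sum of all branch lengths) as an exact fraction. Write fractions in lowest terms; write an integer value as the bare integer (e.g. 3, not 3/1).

1477/18

1. join C+V (d=3) ⇒ CV; edges |C|=3/2, |V|=3/2
  updated: d(CV,G)=31/2, d(CV,K)=49, d(CV,P)=87/2, d(CV,Q)=65/2, d(CV,T)=10, d(CV,Y)=71/2
2. join G+P (d=3) ⇒ GP; edges |G|=3/2, |P|=3/2
  updated: d(CV,GP)=59/2, d(GP,K)=46, d(GP,Q)=37, d(GP,T)=53/2, d(GP,Y)=12
3. join CV+T (d=10) ⇒ CTV; edges |CV|=7/2, |T|=5
  updated: d(CTV,GP)=57/2, d(CTV,K)=36, d(CTV,Q)=32, d(CTV,Y)=85/3
4. join GP+Y (d=12) ⇒ GPY; edges |GP|=9/2, |Y|=6
  updated: d(CTV,GPY)=256/9, d(GPY,K)=109/3, d(GPY,Q)=106/3
5. join CTV+GPY (d=256/9) ⇒ CGPTVY; edges |CTV|=83/9, |GPY|=74/9
  updated: d(CGPTVY,K)=217/6, d(CGPTVY,Q)=101/3
6. join CGPTVY+Q (d=101/3) ⇒ CGPQTVY; edges |CGPTVY|=47/18, |Q|=101/6
  updated: d(CGPQTVY,K)=37
7. join CGPQTVY+K (d=37) ⇒ CGKPQTVY; edges |CGPQTVY|=5/3, |K|=37/2
final tree: (((((C:3/2,V:3/2):7/2,T:5):83/9,((G:3/2,P:3/2):9/2,Y:6):74/9):47/18,Q:101/6):5/3,K:37/2)
total length: 1477/18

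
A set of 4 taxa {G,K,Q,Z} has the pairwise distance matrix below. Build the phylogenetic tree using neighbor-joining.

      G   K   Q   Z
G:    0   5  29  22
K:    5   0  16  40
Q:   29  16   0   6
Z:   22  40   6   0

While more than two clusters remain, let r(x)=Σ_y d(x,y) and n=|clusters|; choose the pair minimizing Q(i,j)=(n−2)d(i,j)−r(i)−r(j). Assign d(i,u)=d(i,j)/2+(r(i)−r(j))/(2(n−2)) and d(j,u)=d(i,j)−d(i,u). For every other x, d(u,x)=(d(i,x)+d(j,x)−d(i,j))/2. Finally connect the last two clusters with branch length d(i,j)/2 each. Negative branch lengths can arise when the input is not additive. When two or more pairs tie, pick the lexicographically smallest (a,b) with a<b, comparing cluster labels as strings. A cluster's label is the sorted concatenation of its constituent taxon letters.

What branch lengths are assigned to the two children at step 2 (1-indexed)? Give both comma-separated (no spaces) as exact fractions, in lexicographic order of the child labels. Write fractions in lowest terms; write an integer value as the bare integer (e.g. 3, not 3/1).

85/4,-5/4

step 1: merge (G,K) at d=5, Q=-107; branch lengths G→5/4, K→15/4; new cluster GK
  updated: d(GK,Q)=20, d(GK,Z)=57/2
step 2: merge (GK,Q) at d=20, Q=-109/2; branch lengths GK→85/4, Q→-5/4; new cluster GKQ
  updated: d(GKQ,Z)=29/4
step 3: merge (GKQ,Z) at d=29/4; branch lengths GKQ→29/8, Z→29/8; new cluster GKQZ
final tree: (((G:5/4,K:15/4):85/4,Q:-5/4):29/8,Z:29/8)
total length: 129/4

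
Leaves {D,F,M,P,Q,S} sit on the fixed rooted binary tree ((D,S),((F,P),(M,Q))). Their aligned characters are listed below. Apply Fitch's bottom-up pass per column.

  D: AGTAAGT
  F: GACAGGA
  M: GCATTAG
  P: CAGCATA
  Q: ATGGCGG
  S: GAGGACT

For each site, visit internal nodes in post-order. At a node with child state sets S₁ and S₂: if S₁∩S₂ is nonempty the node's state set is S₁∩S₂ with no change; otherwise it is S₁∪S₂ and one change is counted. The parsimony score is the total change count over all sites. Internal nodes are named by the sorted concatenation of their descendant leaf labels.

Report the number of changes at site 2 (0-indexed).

[col 0] DS: children D:{A}, S:{G} ∪→ {A,G}; cost 1
[col 0] FP: children F:{G}, P:{C} ∪→ {C,G}; cost 1
[col 0] MQ: children M:{G}, Q:{A} ∪→ {A,G}; cost 1
[col 0] FMPQ: children FP:{C,G}, MQ:{A,G} ∩→ {G}; cost 0
[col 0] DFMPQS: children DS:{A,G}, FMPQ:{G} ∩→ {G}; cost 0
[col 1] DS: children D:{G}, S:{A} ∪→ {A,G}; cost 1
[col 1] FP: children F:{A}, P:{A} ∩→ {A}; cost 0
[col 1] MQ: children M:{C}, Q:{T} ∪→ {C,T}; cost 1
[col 1] FMPQ: children FP:{A}, MQ:{C,T} ∪→ {A,C,T}; cost 1
[col 1] DFMPQS: children DS:{A,G}, FMPQ:{A,C,T} ∩→ {A}; cost 0
[col 2] DS: children D:{T}, S:{G} ∪→ {G,T}; cost 1
[col 2] FP: children F:{C}, P:{G} ∪→ {C,G}; cost 1
[col 2] MQ: children M:{A}, Q:{G} ∪→ {A,G}; cost 1
[col 2] FMPQ: children FP:{C,G}, MQ:{A,G} ∩→ {G}; cost 0
[col 2] DFMPQS: children DS:{G,T}, FMPQ:{G} ∩→ {G}; cost 0
[col 3] DS: children D:{A}, S:{G} ∪→ {A,G}; cost 1
[col 3] FP: children F:{A}, P:{C} ∪→ {A,C}; cost 1
[col 3] MQ: children M:{T}, Q:{G} ∪→ {G,T}; cost 1
[col 3] FMPQ: children FP:{A,C}, MQ:{G,T} ∪→ {A,C,G,T}; cost 1
[col 3] DFMPQS: children DS:{A,G}, FMPQ:{A,C,G,T} ∩→ {A,G}; cost 0
[col 4] DS: children D:{A}, S:{A} ∩→ {A}; cost 0
[col 4] FP: children F:{G}, P:{A} ∪→ {A,G}; cost 1
[col 4] MQ: children M:{T}, Q:{C} ∪→ {C,T}; cost 1
[col 4] FMPQ: children FP:{A,G}, MQ:{C,T} ∪→ {A,C,G,T}; cost 1
[col 4] DFMPQS: children DS:{A}, FMPQ:{A,C,G,T} ∩→ {A}; cost 0
[col 5] DS: children D:{G}, S:{C} ∪→ {C,G}; cost 1
[col 5] FP: children F:{G}, P:{T} ∪→ {G,T}; cost 1
[col 5] MQ: children M:{A}, Q:{G} ∪→ {A,G}; cost 1
[col 5] FMPQ: children FP:{G,T}, MQ:{A,G} ∩→ {G}; cost 0
[col 5] DFMPQS: children DS:{C,G}, FMPQ:{G} ∩→ {G}; cost 0
[col 6] DS: children D:{T}, S:{T} ∩→ {T}; cost 0
[col 6] FP: children F:{A}, P:{A} ∩→ {A}; cost 0
[col 6] MQ: children M:{G}, Q:{G} ∩→ {G}; cost 0
[col 6] FMPQ: children FP:{A}, MQ:{G} ∪→ {A,G}; cost 1
[col 6] DFMPQS: children DS:{T}, FMPQ:{A,G} ∪→ {A,G,T}; cost 1
per-site changes: [3, 3, 3, 4, 3, 3, 2]; total = 21

3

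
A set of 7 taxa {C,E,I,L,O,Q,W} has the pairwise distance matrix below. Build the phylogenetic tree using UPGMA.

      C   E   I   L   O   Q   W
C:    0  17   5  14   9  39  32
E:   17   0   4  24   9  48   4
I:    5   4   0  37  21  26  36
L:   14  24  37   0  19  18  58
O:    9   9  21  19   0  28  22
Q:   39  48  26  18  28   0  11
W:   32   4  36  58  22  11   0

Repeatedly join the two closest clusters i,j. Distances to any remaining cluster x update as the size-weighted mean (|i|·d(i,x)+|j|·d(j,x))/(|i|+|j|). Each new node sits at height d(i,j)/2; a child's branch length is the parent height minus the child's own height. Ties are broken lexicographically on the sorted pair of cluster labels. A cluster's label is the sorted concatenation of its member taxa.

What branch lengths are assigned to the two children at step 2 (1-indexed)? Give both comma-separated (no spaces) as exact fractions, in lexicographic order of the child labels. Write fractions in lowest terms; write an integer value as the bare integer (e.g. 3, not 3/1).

9/2,9/2

1. join E+I (d=4) ⇒ EI; edges |E|=2, |I|=2
  updated: d(C,EI)=11, d(EI,L)=61/2, d(EI,O)=15, d(EI,Q)=37, d(EI,W)=20
2. join C+O (d=9) ⇒ CO; edges |C|=9/2, |O|=9/2
  updated: d(CO,EI)=13, d(CO,L)=33/2, d(CO,Q)=67/2, d(CO,W)=27
3. join Q+W (d=11) ⇒ QW; edges |Q|=11/2, |W|=11/2
  updated: d(CO,QW)=121/4, d(EI,QW)=57/2, d(L,QW)=38
4. join CO+EI (d=13) ⇒ CEIO; edges |CO|=2, |EI|=9/2
  updated: d(CEIO,L)=47/2, d(CEIO,QW)=235/8
5. join CEIO+L (d=47/2) ⇒ CEILO; edges |CEIO|=21/4, |L|=47/4
  updated: d(CEILO,QW)=311/10
6. join CEILO+QW (d=311/10) ⇒ CEILOQW; edges |CEILO|=19/5, |QW|=201/20
final tree: ((((C:9/2,O:9/2):2,(E:2,I:2):9/2):21/4,L:47/4):19/5,(Q:11/2,W:11/2):201/20)
total length: 1227/20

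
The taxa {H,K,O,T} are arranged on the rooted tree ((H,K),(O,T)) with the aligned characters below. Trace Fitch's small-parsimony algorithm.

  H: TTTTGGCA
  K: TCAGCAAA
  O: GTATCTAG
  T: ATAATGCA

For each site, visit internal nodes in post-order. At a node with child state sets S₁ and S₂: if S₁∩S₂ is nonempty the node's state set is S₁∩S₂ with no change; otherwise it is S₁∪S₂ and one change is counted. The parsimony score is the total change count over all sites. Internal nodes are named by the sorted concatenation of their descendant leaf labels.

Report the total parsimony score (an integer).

HK@0: {T} ∩ {T} = {T} (intersection, +0)
OT@0: {G} ∪ {A} = {A,G} (union, +1)
HKOT@0: {T} ∪ {A,G} = {A,G,T} (union, +1)
HK@1: {T} ∪ {C} = {C,T} (union, +1)
OT@1: {T} ∩ {T} = {T} (intersection, +0)
HKOT@1: {C,T} ∩ {T} = {T} (intersection, +0)
HK@2: {T} ∪ {A} = {A,T} (union, +1)
OT@2: {A} ∩ {A} = {A} (intersection, +0)
HKOT@2: {A,T} ∩ {A} = {A} (intersection, +0)
HK@3: {T} ∪ {G} = {G,T} (union, +1)
OT@3: {T} ∪ {A} = {A,T} (union, +1)
HKOT@3: {G,T} ∩ {A,T} = {T} (intersection, +0)
HK@4: {G} ∪ {C} = {C,G} (union, +1)
OT@4: {C} ∪ {T} = {C,T} (union, +1)
HKOT@4: {C,G} ∩ {C,T} = {C} (intersection, +0)
HK@5: {G} ∪ {A} = {A,G} (union, +1)
OT@5: {T} ∪ {G} = {G,T} (union, +1)
HKOT@5: {A,G} ∩ {G,T} = {G} (intersection, +0)
HK@6: {C} ∪ {A} = {A,C} (union, +1)
OT@6: {A} ∪ {C} = {A,C} (union, +1)
HKOT@6: {A,C} ∩ {A,C} = {A,C} (intersection, +0)
HK@7: {A} ∩ {A} = {A} (intersection, +0)
OT@7: {G} ∪ {A} = {A,G} (union, +1)
HKOT@7: {A} ∩ {A,G} = {A} (intersection, +0)
per-site changes: [2, 1, 1, 2, 2, 2, 2, 1]; total = 13

13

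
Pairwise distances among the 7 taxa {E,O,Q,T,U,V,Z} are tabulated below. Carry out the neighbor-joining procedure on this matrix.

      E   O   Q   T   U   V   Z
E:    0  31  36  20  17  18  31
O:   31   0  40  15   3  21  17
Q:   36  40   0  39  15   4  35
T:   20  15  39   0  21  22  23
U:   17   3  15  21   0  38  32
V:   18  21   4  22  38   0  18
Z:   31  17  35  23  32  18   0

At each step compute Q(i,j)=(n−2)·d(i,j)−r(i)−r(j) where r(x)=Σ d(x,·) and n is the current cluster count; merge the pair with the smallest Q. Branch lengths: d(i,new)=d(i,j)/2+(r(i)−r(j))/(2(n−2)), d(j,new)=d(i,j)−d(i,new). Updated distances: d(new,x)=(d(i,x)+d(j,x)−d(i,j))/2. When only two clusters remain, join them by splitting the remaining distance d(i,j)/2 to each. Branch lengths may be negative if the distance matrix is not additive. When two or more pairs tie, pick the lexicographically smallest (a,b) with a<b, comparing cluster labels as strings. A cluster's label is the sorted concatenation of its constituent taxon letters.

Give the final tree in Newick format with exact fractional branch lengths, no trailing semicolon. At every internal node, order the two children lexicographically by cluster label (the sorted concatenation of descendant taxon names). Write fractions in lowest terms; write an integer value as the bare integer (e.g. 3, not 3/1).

step 1: merge (Q,V) at d=4, Q=-270; branch lengths Q→34/5, V→-14/5; new cluster QV
  updated: d(E,QV)=25, d(O,QV)=57/2, d(QV,T)=57/2, d(QV,U)=49/2, d(QV,Z)=49/2
step 2: merge (O,U) at d=3, Q=-180; branch lengths O→9/8, U→15/8; new cluster OU
  updated: d(E,OU)=45/2, d(OU,QV)=25, d(OU,T)=33/2, d(OU,Z)=23
step 3: merge (QV,Z) at d=49/2, Q=-131; branch lengths QV→25/2, Z→12; new cluster QVZ
  updated: d(E,QVZ)=63/4, d(OU,QVZ)=47/4, d(QVZ,T)=27/2
step 4: merge (E,T) at d=20, Q=-273/4; branch lengths E→193/16, T→127/16; new cluster ET
  updated: d(ET,OU)=19/2, d(ET,QVZ)=37/8
step 5: merge (ET,OU) at d=19/2, Q=-207/8; branch lengths ET→19/16, OU→133/16; new cluster EOTU
  updated: d(EOTU,QVZ)=55/16
step 6: merge (EOTU,QVZ) at d=55/16; branch lengths EOTU→55/32, QVZ→55/32; new cluster EOQTUVZ
final tree: (((E:193/16,T:127/16):19/16,(O:9/8,U:15/8):133/16):55/32,((Q:34/5,V:-14/5):25/2,Z:12):55/32)
total length: 1031/16

(((E:193/16,T:127/16):19/16,(O:9/8,U:15/8):133/16):55/32,((Q:34/5,V:-14/5):25/2,Z:12):55/32)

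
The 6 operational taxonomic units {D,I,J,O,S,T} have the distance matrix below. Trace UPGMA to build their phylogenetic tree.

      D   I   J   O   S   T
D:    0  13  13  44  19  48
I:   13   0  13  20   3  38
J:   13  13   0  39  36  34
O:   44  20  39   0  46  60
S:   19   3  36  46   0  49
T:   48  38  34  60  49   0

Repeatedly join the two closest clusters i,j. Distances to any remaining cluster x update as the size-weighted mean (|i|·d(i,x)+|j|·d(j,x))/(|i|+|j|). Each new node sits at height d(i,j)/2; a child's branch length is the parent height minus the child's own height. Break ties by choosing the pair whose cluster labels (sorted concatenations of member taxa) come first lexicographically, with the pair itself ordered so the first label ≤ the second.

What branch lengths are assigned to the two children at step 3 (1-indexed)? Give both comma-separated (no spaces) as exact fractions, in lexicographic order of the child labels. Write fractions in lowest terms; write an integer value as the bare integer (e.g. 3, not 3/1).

step 1: merge (I,S) at d=3; branch lengths I→3/2, S→3/2; new cluster IS
  updated: d(D,IS)=16, d(IS,J)=49/2, d(IS,O)=33, d(IS,T)=87/2
step 2: merge (D,J) at d=13; branch lengths D→13/2, J→13/2; new cluster DJ
  updated: d(DJ,IS)=81/4, d(DJ,O)=83/2, d(DJ,T)=41
step 3: merge (DJ,IS) at d=81/4; branch lengths DJ→29/8, IS→69/8; new cluster DIJS
  updated: d(DIJS,O)=149/4, d(DIJS,T)=169/4
step 4: merge (DIJS,O) at d=149/4; branch lengths DIJS→17/2, O→149/8; new cluster DIJOS
  updated: d(DIJOS,T)=229/5
step 5: merge (DIJOS,T) at d=229/5; branch lengths DIJOS→171/40, T→229/10; new cluster DIJOST
final tree: ((((D:13/2,J:13/2):29/8,(I:3/2,S:3/2):69/8):17/2,O:149/8):171/40,T:229/10)
total length: 1651/20

29/8,69/8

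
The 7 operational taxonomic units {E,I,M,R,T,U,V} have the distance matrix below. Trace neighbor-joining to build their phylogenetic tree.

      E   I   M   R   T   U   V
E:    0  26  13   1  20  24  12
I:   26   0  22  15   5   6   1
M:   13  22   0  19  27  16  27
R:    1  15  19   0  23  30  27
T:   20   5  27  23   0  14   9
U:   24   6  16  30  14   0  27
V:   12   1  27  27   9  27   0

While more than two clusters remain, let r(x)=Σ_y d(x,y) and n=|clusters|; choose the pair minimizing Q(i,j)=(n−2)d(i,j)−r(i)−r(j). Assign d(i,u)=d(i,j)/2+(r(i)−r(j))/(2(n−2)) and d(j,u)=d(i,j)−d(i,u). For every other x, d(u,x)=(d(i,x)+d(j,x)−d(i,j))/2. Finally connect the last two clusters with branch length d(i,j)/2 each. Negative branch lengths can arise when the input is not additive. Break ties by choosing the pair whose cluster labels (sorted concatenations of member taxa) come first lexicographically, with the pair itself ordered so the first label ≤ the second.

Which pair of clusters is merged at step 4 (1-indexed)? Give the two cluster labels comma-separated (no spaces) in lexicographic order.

1. join E+R (d=1, Q=-206) ⇒ ER; edges |E|=-7/5, |R|=12/5
  updated: d(ER,I)=20, d(ER,M)=31/2, d(ER,T)=21, d(ER,U)=53/2, d(ER,V)=19
2. join ER+M (d=31/2, Q=-295/2) ⇒ EMR; edges |ER|=113/16, |M|=135/16
  updated: d(EMR,I)=53/4, d(EMR,T)=65/4, d(EMR,U)=27/2, d(EMR,V)=61/4
3. join EMR+U (d=27/2, Q=-313/4) ⇒ EMRU; edges |EMR|=51/8, |U|=57/8
  updated: d(EMRU,I)=23/8, d(EMRU,T)=67/8, d(EMRU,V)=115/8
4. join EMRU+T (d=67/8, Q=-125/4) ⇒ EMRTU; edges |EMRU|=5, |T|=27/8
  updated: d(EMRTU,I)=-1/4, d(EMRTU,V)=15/2
5. join EMRTU+I (d=-1/4, Q=-33/4) ⇒ EIMRTU; edges |EMRTU|=25/8, |I|=-27/8
  updated: d(EIMRTU,V)=35/8
6. join EIMRTU+V (d=35/8) ⇒ EIMRTUV; edges |EIMRTU|=35/16, |V|=35/16
final tree: ((((((E:-7/5,R:12/5):113/16,M:135/16):51/8,U:57/8):5,T:27/8):25/8,I:-27/8):35/16,V:35/16)
total length: 85/2

EMRU,T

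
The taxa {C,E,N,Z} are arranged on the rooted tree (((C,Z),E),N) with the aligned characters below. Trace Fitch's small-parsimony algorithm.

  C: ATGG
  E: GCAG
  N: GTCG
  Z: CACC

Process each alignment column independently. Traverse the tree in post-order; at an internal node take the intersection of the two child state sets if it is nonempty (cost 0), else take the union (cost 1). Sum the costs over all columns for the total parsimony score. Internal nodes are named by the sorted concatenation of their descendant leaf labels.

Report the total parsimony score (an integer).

[col 0] CZ: children C:{A}, Z:{C} ∪→ {A,C}; cost 1
[col 0] CEZ: children CZ:{A,C}, E:{G} ∪→ {A,C,G}; cost 1
[col 0] CENZ: children CEZ:{A,C,G}, N:{G} ∩→ {G}; cost 0
[col 1] CZ: children C:{T}, Z:{A} ∪→ {A,T}; cost 1
[col 1] CEZ: children CZ:{A,T}, E:{C} ∪→ {A,C,T}; cost 1
[col 1] CENZ: children CEZ:{A,C,T}, N:{T} ∩→ {T}; cost 0
[col 2] CZ: children C:{G}, Z:{C} ∪→ {C,G}; cost 1
[col 2] CEZ: children CZ:{C,G}, E:{A} ∪→ {A,C,G}; cost 1
[col 2] CENZ: children CEZ:{A,C,G}, N:{C} ∩→ {C}; cost 0
[col 3] CZ: children C:{G}, Z:{C} ∪→ {C,G}; cost 1
[col 3] CEZ: children CZ:{C,G}, E:{G} ∩→ {G}; cost 0
[col 3] CENZ: children CEZ:{G}, N:{G} ∩→ {G}; cost 0
per-site changes: [2, 2, 2, 1]; total = 7

7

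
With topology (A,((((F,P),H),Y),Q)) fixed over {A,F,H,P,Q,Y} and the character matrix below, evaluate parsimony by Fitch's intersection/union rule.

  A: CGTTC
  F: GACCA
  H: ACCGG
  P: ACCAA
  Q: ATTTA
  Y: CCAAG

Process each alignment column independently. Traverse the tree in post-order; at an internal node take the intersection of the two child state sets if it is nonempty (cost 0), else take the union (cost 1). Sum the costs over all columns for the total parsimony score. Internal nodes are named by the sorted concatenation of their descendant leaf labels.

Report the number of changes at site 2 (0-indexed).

2

site 0, node FP: F={G} ∪ P={A} → {A,G} (+1)
site 0, node FHP: FP={A,G} ∩ H={A} → {A} (+0)
site 0, node FHPY: FHP={A} ∪ Y={C} → {A,C} (+1)
site 0, node FHPQY: FHPY={A,C} ∩ Q={A} → {A} (+0)
site 0, node AFHPQY: A={C} ∪ FHPQY={A} → {A,C} (+1)
site 1, node FP: F={A} ∪ P={C} → {A,C} (+1)
site 1, node FHP: FP={A,C} ∩ H={C} → {C} (+0)
site 1, node FHPY: FHP={C} ∩ Y={C} → {C} (+0)
site 1, node FHPQY: FHPY={C} ∪ Q={T} → {C,T} (+1)
site 1, node AFHPQY: A={G} ∪ FHPQY={C,T} → {C,G,T} (+1)
site 2, node FP: F={C} ∩ P={C} → {C} (+0)
site 2, node FHP: FP={C} ∩ H={C} → {C} (+0)
site 2, node FHPY: FHP={C} ∪ Y={A} → {A,C} (+1)
site 2, node FHPQY: FHPY={A,C} ∪ Q={T} → {A,C,T} (+1)
site 2, node AFHPQY: A={T} ∩ FHPQY={A,C,T} → {T} (+0)
site 3, node FP: F={C} ∪ P={A} → {A,C} (+1)
site 3, node FHP: FP={A,C} ∪ H={G} → {A,C,G} (+1)
site 3, node FHPY: FHP={A,C,G} ∩ Y={A} → {A} (+0)
site 3, node FHPQY: FHPY={A} ∪ Q={T} → {A,T} (+1)
site 3, node AFHPQY: A={T} ∩ FHPQY={A,T} → {T} (+0)
site 4, node FP: F={A} ∩ P={A} → {A} (+0)
site 4, node FHP: FP={A} ∪ H={G} → {A,G} (+1)
site 4, node FHPY: FHP={A,G} ∩ Y={G} → {G} (+0)
site 4, node FHPQY: FHPY={G} ∪ Q={A} → {A,G} (+1)
site 4, node AFHPQY: A={C} ∪ FHPQY={A,G} → {A,C,G} (+1)
per-site changes: [3, 3, 2, 3, 3]; total = 14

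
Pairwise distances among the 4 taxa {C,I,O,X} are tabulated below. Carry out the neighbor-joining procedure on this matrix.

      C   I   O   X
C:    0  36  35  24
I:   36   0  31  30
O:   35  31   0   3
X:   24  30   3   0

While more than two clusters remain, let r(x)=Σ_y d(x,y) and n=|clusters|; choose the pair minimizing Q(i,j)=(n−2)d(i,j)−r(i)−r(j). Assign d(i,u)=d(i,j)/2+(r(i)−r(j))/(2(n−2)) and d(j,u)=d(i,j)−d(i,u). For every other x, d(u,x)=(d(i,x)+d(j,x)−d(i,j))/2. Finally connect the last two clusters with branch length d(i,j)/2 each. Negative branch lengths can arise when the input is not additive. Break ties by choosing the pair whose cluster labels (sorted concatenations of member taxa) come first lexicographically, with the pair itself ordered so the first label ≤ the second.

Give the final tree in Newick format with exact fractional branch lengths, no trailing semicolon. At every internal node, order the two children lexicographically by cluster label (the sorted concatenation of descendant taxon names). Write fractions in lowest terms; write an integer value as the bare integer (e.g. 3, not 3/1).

(((C:35/2,I:37/2):21/2,O:9/2):-3/4,X:-3/4)

iteration 1: select C,I (d=36, Q=-120); attach at lengths (35/2, 37/2); label the merged cluster CI
  updated: d(CI,O)=15, d(CI,X)=9
iteration 2: select CI,O (d=15, Q=-27); attach at lengths (21/2, 9/2); label the merged cluster CIO
  updated: d(CIO,X)=-3/2
iteration 3: select CIO,X (d=-3/2); attach at lengths (-3/4, -3/4); label the merged cluster CIOX
final tree: (((C:35/2,I:37/2):21/2,O:9/2):-3/4,X:-3/4)
total length: 99/2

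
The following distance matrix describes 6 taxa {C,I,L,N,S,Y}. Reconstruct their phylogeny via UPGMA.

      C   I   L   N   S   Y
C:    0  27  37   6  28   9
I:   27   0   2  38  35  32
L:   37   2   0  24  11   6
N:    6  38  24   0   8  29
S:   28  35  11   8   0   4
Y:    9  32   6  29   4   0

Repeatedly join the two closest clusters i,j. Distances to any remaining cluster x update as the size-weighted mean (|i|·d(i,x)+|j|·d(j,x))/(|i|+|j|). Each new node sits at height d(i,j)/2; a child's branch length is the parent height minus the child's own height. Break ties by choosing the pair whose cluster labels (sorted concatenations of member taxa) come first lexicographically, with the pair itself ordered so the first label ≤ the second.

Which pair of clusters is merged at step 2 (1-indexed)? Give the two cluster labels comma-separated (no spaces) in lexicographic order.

1. join I+L (d=2) ⇒ IL; edges |I|=1, |L|=1
  updated: d(C,IL)=32, d(IL,N)=31, d(IL,S)=23, d(IL,Y)=19
2. join S+Y (d=4) ⇒ SY; edges |S|=2, |Y|=2
  updated: d(C,SY)=37/2, d(IL,SY)=21, d(N,SY)=37/2
3. join C+N (d=6) ⇒ CN; edges |C|=3, |N|=3
  updated: d(CN,IL)=63/2, d(CN,SY)=37/2
4. join CN+SY (d=37/2) ⇒ CNSY; edges |CN|=25/4, |SY|=29/4
  updated: d(CNSY,IL)=105/4
5. join CNSY+IL (d=105/4) ⇒ CILNSY; edges |CNSY|=31/8, |IL|=97/8
final tree: (((C:3,N:3):25/4,(S:2,Y:2):29/4):31/8,(I:1,L:1):97/8)
total length: 83/2

S,Y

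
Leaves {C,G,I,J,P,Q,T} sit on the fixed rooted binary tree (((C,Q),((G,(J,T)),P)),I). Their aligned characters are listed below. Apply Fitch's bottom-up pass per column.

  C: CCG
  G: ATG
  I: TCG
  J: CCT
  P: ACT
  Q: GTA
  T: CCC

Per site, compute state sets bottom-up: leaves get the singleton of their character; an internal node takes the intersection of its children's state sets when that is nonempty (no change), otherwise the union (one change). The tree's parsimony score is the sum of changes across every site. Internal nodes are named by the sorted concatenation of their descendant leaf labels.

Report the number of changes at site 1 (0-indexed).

CQ@0: {C} ∪ {G} = {C,G} (union, +1)
JT@0: {C} ∩ {C} = {C} (intersection, +0)
GJT@0: {A} ∪ {C} = {A,C} (union, +1)
GJPT@0: {A,C} ∩ {A} = {A} (intersection, +0)
CGJPQT@0: {C,G} ∪ {A} = {A,C,G} (union, +1)
CGIJPQT@0: {A,C,G} ∪ {T} = {A,C,G,T} (union, +1)
CQ@1: {C} ∪ {T} = {C,T} (union, +1)
JT@1: {C} ∩ {C} = {C} (intersection, +0)
GJT@1: {T} ∪ {C} = {C,T} (union, +1)
GJPT@1: {C,T} ∩ {C} = {C} (intersection, +0)
CGJPQT@1: {C,T} ∩ {C} = {C} (intersection, +0)
CGIJPQT@1: {C} ∩ {C} = {C} (intersection, +0)
CQ@2: {G} ∪ {A} = {A,G} (union, +1)
JT@2: {T} ∪ {C} = {C,T} (union, +1)
GJT@2: {G} ∪ {C,T} = {C,G,T} (union, +1)
GJPT@2: {C,G,T} ∩ {T} = {T} (intersection, +0)
CGJPQT@2: {A,G} ∪ {T} = {A,G,T} (union, +1)
CGIJPQT@2: {A,G,T} ∩ {G} = {G} (intersection, +0)
per-site changes: [4, 2, 4]; total = 10

2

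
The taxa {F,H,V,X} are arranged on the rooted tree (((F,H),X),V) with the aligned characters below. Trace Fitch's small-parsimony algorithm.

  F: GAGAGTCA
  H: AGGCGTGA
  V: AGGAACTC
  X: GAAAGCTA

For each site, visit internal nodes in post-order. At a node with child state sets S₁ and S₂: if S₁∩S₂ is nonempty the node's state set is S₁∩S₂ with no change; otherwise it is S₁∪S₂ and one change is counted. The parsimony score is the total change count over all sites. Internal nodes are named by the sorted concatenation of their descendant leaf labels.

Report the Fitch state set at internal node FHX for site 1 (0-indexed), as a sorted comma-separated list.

A

FH@0: {G} ∪ {A} = {A,G} (union, +1)
FHX@0: {A,G} ∩ {G} = {G} (intersection, +0)
FHVX@0: {G} ∪ {A} = {A,G} (union, +1)
FH@1: {A} ∪ {G} = {A,G} (union, +1)
FHX@1: {A,G} ∩ {A} = {A} (intersection, +0)
FHVX@1: {A} ∪ {G} = {A,G} (union, +1)
FH@2: {G} ∩ {G} = {G} (intersection, +0)
FHX@2: {G} ∪ {A} = {A,G} (union, +1)
FHVX@2: {A,G} ∩ {G} = {G} (intersection, +0)
FH@3: {A} ∪ {C} = {A,C} (union, +1)
FHX@3: {A,C} ∩ {A} = {A} (intersection, +0)
FHVX@3: {A} ∩ {A} = {A} (intersection, +0)
FH@4: {G} ∩ {G} = {G} (intersection, +0)
FHX@4: {G} ∩ {G} = {G} (intersection, +0)
FHVX@4: {G} ∪ {A} = {A,G} (union, +1)
FH@5: {T} ∩ {T} = {T} (intersection, +0)
FHX@5: {T} ∪ {C} = {C,T} (union, +1)
FHVX@5: {C,T} ∩ {C} = {C} (intersection, +0)
FH@6: {C} ∪ {G} = {C,G} (union, +1)
FHX@6: {C,G} ∪ {T} = {C,G,T} (union, +1)
FHVX@6: {C,G,T} ∩ {T} = {T} (intersection, +0)
FH@7: {A} ∩ {A} = {A} (intersection, +0)
FHX@7: {A} ∩ {A} = {A} (intersection, +0)
FHVX@7: {A} ∪ {C} = {A,C} (union, +1)
per-site changes: [2, 2, 1, 1, 1, 1, 2, 1]; total = 11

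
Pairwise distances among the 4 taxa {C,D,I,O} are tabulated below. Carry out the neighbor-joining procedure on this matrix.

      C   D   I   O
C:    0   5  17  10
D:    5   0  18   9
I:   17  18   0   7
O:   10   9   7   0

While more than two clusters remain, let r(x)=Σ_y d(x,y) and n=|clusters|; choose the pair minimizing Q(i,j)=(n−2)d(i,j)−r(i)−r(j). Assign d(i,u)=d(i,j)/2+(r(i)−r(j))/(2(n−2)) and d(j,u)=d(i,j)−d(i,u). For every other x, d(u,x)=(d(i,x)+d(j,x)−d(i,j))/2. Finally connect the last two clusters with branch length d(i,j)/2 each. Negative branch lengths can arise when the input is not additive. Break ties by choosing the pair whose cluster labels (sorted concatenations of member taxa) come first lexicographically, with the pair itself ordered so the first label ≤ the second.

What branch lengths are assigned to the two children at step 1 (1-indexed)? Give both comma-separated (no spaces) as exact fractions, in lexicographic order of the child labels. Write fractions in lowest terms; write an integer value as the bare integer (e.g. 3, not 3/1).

1. join C+D (d=5, Q=-54) ⇒ CD; edges |C|=5/2, |D|=5/2
  updated: d(CD,I)=15, d(CD,O)=7
2. join CD+I (d=15, Q=-29) ⇒ CDI; edges |CD|=15/2, |I|=15/2
  updated: d(CDI,O)=-1/2
3. join CDI+O (d=-1/2) ⇒ CDIO; edges |CDI|=-1/4, |O|=-1/4
final tree: (((C:5/2,D:5/2):15/2,I:15/2):-1/4,O:-1/4)
total length: 39/2

5/2,5/2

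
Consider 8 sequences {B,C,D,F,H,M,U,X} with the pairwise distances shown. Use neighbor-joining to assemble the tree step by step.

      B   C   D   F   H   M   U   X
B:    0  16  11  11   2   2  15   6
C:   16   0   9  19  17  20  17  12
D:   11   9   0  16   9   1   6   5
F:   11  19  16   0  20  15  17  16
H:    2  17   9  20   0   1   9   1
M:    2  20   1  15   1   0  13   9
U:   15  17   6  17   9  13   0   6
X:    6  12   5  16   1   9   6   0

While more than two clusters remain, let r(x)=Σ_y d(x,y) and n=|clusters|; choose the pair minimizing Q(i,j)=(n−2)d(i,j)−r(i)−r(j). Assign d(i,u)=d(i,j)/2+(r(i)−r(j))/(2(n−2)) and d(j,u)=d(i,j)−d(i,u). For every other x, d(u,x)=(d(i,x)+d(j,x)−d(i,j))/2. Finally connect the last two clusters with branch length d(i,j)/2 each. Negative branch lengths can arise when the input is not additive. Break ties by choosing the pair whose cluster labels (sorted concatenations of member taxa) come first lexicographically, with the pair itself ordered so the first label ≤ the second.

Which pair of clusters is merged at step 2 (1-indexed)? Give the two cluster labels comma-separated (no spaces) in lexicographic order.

step 1: merge (H,M) at d=1, Q=-114; branch lengths H→1/3, M→2/3; new cluster HM
  updated: d(B,HM)=3/2, d(C,HM)=18, d(D,HM)=9/2, d(F,HM)=17, d(HM,U)=21/2, d(HM,X)=9/2
step 2: merge (B,HM) at d=3/2, Q=-109; branch lengths B→6/5, HM→3/10; new cluster BHM
  updated: d(BHM,C)=65/4, d(BHM,D)=7, d(BHM,F)=53/4, d(BHM,U)=12, d(BHM,X)=9/2
step 3: merge (BHM,F) at d=53/4, Q=-325/4; branch lengths BHM→99/32, F→325/32; new cluster BFHM
  updated: d(BFHM,C)=11, d(BFHM,D)=39/8, d(BFHM,U)=63/8, d(BFHM,X)=29/8
step 4: merge (C,D) at d=9, Q=-375/8; branch lengths C→409/48, D→23/48; new cluster CD
  updated: d(BFHM,CD)=55/16, d(CD,U)=7, d(CD,X)=4
step 5: merge (BFHM,CD) at d=55/16, Q=-45/2; branch lengths BFHM→59/32, CD→51/32; new cluster BCDFHM
  updated: d(BCDFHM,U)=183/32, d(BCDFHM,X)=67/32
step 6: merge (BCDFHM,U) at d=183/32, Q=-221/16; branch lengths BCDFHM→29/32, U→77/16; new cluster BCDFHMU
  updated: d(BCDFHMU,X)=19/16
step 7: merge (BCDFHMU,X) at d=19/16; branch lengths BCDFHMU→19/32, X→19/32; new cluster BCDFHMUX
final tree: (((((B:6/5,(H:1/3,M:2/3):3/10):99/32,F:325/32):59/32,(C:409/48,D:23/48):51/32):29/32,U:77/16):19/32,X:19/32)
total length: 1123/32

B,HM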